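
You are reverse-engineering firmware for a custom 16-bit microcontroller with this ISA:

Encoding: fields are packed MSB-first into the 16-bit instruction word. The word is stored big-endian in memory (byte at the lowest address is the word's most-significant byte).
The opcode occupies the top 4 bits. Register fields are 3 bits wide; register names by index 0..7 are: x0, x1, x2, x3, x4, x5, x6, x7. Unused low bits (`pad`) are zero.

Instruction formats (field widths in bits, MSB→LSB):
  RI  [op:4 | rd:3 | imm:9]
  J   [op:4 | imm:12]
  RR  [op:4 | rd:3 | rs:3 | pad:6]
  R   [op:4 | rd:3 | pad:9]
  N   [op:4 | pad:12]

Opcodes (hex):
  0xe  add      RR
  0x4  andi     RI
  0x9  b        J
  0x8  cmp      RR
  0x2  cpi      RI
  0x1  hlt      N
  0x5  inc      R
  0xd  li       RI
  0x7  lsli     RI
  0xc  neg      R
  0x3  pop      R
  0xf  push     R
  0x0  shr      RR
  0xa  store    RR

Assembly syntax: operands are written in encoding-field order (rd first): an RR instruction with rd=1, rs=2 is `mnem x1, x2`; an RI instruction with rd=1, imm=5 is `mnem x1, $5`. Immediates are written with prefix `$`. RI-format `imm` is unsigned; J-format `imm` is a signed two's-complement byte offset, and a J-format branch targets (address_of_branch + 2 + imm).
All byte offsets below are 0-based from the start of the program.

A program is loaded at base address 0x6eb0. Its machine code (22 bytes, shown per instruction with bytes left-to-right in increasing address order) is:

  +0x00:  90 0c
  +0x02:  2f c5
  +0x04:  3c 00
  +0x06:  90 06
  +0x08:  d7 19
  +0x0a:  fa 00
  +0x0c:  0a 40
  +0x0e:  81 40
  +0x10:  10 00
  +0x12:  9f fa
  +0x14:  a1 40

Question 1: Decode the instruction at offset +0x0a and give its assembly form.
+0x0a: fa 00 ⇒ word 0xfa00 (big)
  opcode bits[15:12]=0xf: push/R
  [11:9] rd=5 = x5

push x5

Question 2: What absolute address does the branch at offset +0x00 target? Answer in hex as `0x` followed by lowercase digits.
[00] 90 0c → 0x900c
  top 4b → 0x9 → b [J]
  imm: (w>>0)&0xfff=0xc → $12
  target = base 0x6eb0 + off 0x00 + 2 + imm 12 = 0x6ebe

0x6ebe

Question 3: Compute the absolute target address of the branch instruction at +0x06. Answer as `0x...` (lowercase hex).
0x6ebe

[06] 90 06 → 0x9006
  op=0x9006>>12=0x9 ⇒ b (J)
  imm: (w>>0)&0xfff=0x6 → $6
  target = base 0x6eb0 + off 0x06 + 2 + imm 6 = 0x6ebe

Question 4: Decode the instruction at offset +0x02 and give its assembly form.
cpi x7, $453

@+02  big-endian(2f c5) = 0x2fc5
  op=0x2fc5>>12=0x2 ⇒ cpi (RI)
  rd@[11:9]=0x7 ⇒ x7
  imm@[8:0]=0x1c5 ⇒ $453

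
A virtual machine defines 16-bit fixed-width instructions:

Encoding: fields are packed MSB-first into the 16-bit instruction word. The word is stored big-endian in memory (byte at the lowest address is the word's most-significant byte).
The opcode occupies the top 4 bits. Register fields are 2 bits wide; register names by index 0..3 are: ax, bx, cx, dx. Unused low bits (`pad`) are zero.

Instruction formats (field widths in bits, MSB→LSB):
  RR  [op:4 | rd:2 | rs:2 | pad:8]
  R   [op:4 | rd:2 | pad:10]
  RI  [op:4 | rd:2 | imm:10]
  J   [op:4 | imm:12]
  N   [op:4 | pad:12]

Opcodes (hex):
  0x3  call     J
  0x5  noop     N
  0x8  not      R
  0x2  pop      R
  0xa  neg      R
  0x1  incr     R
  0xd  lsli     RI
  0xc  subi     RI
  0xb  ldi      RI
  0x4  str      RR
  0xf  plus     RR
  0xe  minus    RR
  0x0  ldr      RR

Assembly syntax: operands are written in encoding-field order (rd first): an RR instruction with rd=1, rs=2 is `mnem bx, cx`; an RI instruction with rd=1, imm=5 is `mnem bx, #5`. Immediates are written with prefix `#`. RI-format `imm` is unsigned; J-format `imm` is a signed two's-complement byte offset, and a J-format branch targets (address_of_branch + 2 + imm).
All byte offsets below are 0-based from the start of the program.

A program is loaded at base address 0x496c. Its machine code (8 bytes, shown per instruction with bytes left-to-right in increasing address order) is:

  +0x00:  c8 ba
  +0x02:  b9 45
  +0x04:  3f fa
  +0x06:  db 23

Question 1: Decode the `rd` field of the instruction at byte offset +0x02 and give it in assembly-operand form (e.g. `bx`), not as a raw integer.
@+02  big-endian(b9 45) = 0xb945
  opcode bits[15:12]=0xb: ldi/RI
  rd@[11:10]=0x2 ⇒ cx
  imm@[9:0]=0x145 ⇒ #325

cx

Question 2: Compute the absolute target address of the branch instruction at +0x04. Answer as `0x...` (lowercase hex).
0x496c

off 0x04: read 3f fa as big → 0x3ffa
  opcode bits[15:12]=0x3: call/J
  [11:0] imm=4090 (s12→-6) = #-6
  target = base 0x496c + off 0x04 + 2 + imm -6 = 0x496c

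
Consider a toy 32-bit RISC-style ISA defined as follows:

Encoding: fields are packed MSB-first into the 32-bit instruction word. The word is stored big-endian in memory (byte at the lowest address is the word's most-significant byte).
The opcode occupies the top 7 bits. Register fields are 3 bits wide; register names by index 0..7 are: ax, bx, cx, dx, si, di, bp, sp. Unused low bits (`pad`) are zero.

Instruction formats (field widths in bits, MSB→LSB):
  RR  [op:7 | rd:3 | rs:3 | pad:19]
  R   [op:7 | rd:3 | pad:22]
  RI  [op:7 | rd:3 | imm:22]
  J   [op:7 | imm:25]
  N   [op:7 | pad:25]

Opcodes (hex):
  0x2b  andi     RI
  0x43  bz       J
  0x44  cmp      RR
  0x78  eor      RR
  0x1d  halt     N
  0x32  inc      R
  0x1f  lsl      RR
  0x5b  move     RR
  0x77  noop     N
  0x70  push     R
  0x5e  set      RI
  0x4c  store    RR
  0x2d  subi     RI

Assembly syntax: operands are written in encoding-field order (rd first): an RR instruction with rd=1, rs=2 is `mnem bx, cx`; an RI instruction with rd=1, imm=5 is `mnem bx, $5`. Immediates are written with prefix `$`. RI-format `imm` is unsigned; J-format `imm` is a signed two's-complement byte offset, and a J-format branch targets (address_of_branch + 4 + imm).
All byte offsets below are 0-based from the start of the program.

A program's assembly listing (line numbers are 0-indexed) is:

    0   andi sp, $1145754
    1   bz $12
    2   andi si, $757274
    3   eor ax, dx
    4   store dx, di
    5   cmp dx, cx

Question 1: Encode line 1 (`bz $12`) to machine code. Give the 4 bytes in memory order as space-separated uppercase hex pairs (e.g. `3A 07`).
line 1 (bz): pack op=0x43:7|imm=12:25 = 0x8600000c; big→ 86 00 00 0c

86 00 00 0C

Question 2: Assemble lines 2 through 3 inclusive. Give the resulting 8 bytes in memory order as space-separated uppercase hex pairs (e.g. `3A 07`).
57 0B 8E 1A F0 18 00 00

2. andi fields op=0x2b:7|rd=4:3|imm=757274:22 → word 570b8e1ah → 57 0b 8e 1a
3. eor fields op=0x78:7|rd=0:3|rs=3:3|pad=0:19 → word f0180000h → f0 18 00 00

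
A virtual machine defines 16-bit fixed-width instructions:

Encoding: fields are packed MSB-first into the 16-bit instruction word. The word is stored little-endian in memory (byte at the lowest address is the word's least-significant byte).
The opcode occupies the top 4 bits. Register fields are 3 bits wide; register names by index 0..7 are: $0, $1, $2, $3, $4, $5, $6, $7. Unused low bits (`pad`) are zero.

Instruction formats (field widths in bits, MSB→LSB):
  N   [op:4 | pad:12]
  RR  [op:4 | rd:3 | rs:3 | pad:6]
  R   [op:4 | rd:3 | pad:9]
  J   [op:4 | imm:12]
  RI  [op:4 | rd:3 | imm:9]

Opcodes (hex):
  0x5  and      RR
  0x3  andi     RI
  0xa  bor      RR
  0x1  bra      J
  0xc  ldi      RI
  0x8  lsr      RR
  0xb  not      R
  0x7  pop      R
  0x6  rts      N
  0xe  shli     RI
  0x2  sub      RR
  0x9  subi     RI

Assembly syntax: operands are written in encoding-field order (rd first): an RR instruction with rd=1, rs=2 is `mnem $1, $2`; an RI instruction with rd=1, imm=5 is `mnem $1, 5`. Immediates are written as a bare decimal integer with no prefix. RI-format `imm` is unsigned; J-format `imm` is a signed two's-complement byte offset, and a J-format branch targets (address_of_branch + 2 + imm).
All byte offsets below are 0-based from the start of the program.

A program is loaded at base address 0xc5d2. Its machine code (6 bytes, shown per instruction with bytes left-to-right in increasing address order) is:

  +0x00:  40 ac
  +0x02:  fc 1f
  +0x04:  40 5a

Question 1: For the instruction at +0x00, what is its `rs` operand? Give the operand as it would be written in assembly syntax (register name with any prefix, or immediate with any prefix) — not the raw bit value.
+0x00: 40 ac ⇒ word 0xac40 (little)
  op=0xac40>>12=0xa ⇒ bor (RR)
  [11:9] rd=6 = $6
  [8:6] rs=1 = $1

$1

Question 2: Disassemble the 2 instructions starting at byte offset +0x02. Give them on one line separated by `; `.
off 0x02: read fc 1f as little → 0x1ffc
  top 4b → 0x1 → bra [J]
  [11:0] imm=4092 (s12→-4) = -4
off 0x04: read 40 5a as little → 0x5a40
  top 4b → 0x5 → and [RR]
  [11:9] rd=5 = $5
  [8:6] rs=1 = $1

bra -4; and $5, $1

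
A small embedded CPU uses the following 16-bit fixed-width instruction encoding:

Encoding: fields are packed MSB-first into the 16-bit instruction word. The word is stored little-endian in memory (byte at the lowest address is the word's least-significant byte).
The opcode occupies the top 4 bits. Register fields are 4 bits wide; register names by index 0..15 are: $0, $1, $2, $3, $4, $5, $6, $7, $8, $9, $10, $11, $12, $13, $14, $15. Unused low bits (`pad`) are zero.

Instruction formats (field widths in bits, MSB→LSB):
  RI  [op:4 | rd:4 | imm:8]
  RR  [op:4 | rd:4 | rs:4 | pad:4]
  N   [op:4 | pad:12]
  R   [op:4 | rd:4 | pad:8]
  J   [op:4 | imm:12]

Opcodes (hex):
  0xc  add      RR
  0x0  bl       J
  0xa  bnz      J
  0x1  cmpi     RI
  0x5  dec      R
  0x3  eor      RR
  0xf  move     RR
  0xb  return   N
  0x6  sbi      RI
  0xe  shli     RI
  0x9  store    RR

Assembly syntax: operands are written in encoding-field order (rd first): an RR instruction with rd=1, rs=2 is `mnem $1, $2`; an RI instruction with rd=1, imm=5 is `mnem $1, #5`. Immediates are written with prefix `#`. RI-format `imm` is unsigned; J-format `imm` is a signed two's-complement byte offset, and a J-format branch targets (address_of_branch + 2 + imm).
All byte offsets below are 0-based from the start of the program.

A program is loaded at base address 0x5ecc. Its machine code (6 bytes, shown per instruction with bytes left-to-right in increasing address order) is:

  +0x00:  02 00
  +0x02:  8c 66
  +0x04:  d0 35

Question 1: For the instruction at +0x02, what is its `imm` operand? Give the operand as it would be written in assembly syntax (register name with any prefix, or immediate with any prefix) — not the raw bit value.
+0x02: 8c 66 ⇒ word 0x668c (little)
  opcode bits[15:12]=0x6: sbi/RI
  [11:8] rd=6 = $6
  [7:0] imm=140 = #140

#140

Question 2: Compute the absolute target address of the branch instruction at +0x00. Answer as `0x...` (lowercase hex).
0x5ed0

+0x00: 02 00 ⇒ word 0x0002 (little)
  top 4b → 0x0 → bl [J]
  imm: (w>>0)&0xfff=0x2 → #2
  target = base 0x5ecc + off 0x00 + 2 + imm 2 = 0x5ed0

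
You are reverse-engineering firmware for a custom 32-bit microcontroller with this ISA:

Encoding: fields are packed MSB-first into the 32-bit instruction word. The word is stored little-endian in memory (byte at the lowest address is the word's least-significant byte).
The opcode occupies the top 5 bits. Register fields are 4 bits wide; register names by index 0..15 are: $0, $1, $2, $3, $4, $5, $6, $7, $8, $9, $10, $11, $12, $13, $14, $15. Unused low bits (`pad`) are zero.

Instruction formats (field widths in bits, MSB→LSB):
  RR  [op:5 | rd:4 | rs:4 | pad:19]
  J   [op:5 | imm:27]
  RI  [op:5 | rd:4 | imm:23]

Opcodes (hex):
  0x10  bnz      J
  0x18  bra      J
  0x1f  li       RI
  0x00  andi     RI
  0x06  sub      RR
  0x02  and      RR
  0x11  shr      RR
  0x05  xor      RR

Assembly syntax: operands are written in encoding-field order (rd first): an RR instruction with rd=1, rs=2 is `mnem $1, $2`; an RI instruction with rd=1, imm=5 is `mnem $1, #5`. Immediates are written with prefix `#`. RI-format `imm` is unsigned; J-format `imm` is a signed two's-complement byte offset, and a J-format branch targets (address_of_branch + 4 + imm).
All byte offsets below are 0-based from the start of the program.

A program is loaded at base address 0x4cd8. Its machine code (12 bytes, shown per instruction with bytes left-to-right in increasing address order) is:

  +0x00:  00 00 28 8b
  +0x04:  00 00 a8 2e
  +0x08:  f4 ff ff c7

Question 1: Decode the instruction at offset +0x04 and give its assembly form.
xor $13, $5

off 0x04: read 00 00 a8 2e as little → 0x2ea80000
  opcode bits[31:27]=0x5: xor/RR
  rd@[26:23]=0xd ⇒ $13
  rs@[22:19]=0x5 ⇒ $5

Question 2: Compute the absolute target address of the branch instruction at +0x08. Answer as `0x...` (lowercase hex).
[08] f4 ff ff c7 → 0xc7fffff4
  op=0xc7fffff4>>27=0x18 ⇒ bra (J)
  imm: (w>>0)&0x7ffffff=0x7fffff4 (s27→-12) → #-12
  target = base 0x4cd8 + off 0x08 + 4 + imm -12 = 0x4cd8

0x4cd8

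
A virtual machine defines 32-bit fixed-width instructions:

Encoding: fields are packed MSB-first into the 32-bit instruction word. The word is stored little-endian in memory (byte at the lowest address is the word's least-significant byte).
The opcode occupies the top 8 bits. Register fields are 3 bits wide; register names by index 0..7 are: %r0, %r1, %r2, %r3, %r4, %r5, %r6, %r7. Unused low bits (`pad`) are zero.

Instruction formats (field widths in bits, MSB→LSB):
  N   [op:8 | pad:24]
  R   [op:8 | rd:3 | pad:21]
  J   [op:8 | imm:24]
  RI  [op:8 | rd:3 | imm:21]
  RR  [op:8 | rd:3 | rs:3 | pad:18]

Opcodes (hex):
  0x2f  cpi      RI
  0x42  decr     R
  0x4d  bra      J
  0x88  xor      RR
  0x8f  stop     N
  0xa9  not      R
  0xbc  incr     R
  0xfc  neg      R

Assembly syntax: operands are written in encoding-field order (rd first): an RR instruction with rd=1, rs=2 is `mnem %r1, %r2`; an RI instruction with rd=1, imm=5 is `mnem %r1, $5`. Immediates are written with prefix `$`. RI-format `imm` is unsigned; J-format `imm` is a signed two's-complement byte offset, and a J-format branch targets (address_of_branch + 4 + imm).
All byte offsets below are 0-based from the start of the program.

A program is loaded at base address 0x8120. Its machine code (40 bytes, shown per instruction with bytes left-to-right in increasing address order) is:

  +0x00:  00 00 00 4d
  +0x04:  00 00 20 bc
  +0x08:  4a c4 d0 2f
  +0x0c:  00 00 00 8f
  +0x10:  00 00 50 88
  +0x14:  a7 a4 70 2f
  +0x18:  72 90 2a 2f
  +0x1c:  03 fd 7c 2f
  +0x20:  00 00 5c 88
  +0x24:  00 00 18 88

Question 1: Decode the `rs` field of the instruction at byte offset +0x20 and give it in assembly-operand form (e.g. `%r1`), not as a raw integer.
%r7

+0x20: 00 00 5c 88 ⇒ word 0x885c0000 (little)
  opcode bits[31:24]=0x88: xor/RR
  [23:21] rd=2 = %r2
  [20:18] rs=7 = %r7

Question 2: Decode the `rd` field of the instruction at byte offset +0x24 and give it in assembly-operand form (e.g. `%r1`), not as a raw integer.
@+24  little-endian(00 00 18 88) = 0x88180000
  op=0x88180000>>24=0x88 ⇒ xor (RR)
  [23:21] rd=0 = %r0
  [20:18] rs=6 = %r6

%r0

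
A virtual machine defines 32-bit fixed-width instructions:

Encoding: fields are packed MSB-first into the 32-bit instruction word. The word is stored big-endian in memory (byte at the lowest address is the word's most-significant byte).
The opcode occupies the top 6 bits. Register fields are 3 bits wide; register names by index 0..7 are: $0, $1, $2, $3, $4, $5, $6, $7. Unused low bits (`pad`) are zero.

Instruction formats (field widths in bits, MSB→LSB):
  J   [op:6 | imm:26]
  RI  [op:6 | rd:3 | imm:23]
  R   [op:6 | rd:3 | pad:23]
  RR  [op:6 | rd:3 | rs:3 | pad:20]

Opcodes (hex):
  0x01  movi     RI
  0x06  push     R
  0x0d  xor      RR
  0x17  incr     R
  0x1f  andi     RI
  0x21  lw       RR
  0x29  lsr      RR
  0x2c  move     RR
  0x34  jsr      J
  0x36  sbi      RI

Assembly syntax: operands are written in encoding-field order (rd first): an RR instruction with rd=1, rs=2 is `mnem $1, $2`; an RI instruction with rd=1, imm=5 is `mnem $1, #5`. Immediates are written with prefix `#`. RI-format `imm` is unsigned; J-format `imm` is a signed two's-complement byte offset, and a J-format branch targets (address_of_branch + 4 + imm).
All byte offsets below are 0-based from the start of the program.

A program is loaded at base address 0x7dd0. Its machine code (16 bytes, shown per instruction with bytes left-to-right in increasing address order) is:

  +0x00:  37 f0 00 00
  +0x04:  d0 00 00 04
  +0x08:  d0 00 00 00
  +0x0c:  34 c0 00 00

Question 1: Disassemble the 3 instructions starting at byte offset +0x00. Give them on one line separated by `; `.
[00] 37 f0 00 00 → 0x37f00000
  opcode bits[31:26]=0xd: xor/RR
  [25:23] rd=7 = $7
  [22:20] rs=7 = $7
[04] d0 00 00 04 → 0xd0000004
  opcode bits[31:26]=0x34: jsr/J
  [25:0] imm=4 = #4
[08] d0 00 00 00 → 0xd0000000
  opcode bits[31:26]=0x34: jsr/J
  [25:0] imm=0 = #0

xor $7, $7; jsr #4; jsr #0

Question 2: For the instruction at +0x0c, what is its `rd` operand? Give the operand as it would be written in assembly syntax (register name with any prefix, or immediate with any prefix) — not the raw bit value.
$1

@+0c  big-endian(34 c0 00 00) = 0x34c00000
  opcode bits[31:26]=0xd: xor/RR
  rd@[25:23]=0x1 ⇒ $1
  rs@[22:20]=0x4 ⇒ $4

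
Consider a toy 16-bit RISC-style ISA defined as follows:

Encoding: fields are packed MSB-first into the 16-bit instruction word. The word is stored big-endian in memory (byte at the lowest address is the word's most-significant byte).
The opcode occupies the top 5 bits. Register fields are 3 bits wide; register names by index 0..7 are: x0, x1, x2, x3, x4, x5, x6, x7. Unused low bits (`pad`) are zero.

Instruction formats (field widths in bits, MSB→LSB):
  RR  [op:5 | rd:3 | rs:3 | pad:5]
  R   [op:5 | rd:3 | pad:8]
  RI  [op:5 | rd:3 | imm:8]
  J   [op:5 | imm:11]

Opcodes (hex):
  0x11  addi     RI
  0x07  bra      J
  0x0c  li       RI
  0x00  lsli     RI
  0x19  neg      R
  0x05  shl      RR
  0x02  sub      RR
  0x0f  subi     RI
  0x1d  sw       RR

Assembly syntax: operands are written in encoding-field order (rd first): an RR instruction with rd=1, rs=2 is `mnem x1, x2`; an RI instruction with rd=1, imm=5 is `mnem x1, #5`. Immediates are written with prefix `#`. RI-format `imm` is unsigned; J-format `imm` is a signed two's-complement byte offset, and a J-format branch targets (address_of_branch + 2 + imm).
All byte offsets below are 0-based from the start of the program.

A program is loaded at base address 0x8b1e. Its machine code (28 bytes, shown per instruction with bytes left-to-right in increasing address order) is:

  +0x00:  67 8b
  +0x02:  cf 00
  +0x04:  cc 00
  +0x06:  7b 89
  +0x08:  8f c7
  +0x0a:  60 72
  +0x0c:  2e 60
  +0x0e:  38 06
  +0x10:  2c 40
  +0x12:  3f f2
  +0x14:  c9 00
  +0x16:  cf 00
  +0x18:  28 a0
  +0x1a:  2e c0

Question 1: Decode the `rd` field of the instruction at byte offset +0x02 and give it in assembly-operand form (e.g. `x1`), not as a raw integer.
@+02  big-endian(cf 00) = 0xcf00
  op=0xcf00>>11=0x19 ⇒ neg (R)
  rd: (w>>8)&0x7=0x7 → x7

x7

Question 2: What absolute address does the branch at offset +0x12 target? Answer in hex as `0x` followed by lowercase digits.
0x8b24

off 0x12: read 3f f2 as big → 0x3ff2
  opcode bits[15:11]=0x7: bra/J
  [10:0] imm=2034 (s11→-14) = #-14
  target = base 0x8b1e + off 0x12 + 2 + imm -14 = 0x8b24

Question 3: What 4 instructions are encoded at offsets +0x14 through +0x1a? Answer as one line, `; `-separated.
neg x1; neg x7; shl x0, x5; shl x6, x6

+0x14: c9 00 ⇒ word 0xc900 (big)
  opcode bits[15:11]=0x19: neg/R
  rd@[10:8]=0x1 ⇒ x1
+0x16: cf 00 ⇒ word 0xcf00 (big)
  opcode bits[15:11]=0x19: neg/R
  rd@[10:8]=0x7 ⇒ x7
+0x18: 28 a0 ⇒ word 0x28a0 (big)
  opcode bits[15:11]=0x5: shl/RR
  rd@[10:8]=0x0 ⇒ x0
  rs@[7:5]=0x5 ⇒ x5
+0x1a: 2e c0 ⇒ word 0x2ec0 (big)
  opcode bits[15:11]=0x5: shl/RR
  rd@[10:8]=0x6 ⇒ x6
  rs@[7:5]=0x6 ⇒ x6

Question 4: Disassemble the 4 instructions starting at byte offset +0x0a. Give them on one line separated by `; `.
off 0x0a: read 60 72 as big → 0x6072
  opcode bits[15:11]=0xc: li/RI
  [10:8] rd=0 = x0
  [7:0] imm=114 = #114
off 0x0c: read 2e 60 as big → 0x2e60
  opcode bits[15:11]=0x5: shl/RR
  [10:8] rd=6 = x6
  [7:5] rs=3 = x3
off 0x0e: read 38 06 as big → 0x3806
  opcode bits[15:11]=0x7: bra/J
  [10:0] imm=6 = #6
off 0x10: read 2c 40 as big → 0x2c40
  opcode bits[15:11]=0x5: shl/RR
  [10:8] rd=4 = x4
  [7:5] rs=2 = x2

li x0, #114; shl x6, x3; bra #6; shl x4, x2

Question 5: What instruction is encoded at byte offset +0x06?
subi x3, #137

off 0x06: read 7b 89 as big → 0x7b89
  op=0x7b89>>11=0xf ⇒ subi (RI)
  rd@[10:8]=0x3 ⇒ x3
  imm@[7:0]=0x89 ⇒ #137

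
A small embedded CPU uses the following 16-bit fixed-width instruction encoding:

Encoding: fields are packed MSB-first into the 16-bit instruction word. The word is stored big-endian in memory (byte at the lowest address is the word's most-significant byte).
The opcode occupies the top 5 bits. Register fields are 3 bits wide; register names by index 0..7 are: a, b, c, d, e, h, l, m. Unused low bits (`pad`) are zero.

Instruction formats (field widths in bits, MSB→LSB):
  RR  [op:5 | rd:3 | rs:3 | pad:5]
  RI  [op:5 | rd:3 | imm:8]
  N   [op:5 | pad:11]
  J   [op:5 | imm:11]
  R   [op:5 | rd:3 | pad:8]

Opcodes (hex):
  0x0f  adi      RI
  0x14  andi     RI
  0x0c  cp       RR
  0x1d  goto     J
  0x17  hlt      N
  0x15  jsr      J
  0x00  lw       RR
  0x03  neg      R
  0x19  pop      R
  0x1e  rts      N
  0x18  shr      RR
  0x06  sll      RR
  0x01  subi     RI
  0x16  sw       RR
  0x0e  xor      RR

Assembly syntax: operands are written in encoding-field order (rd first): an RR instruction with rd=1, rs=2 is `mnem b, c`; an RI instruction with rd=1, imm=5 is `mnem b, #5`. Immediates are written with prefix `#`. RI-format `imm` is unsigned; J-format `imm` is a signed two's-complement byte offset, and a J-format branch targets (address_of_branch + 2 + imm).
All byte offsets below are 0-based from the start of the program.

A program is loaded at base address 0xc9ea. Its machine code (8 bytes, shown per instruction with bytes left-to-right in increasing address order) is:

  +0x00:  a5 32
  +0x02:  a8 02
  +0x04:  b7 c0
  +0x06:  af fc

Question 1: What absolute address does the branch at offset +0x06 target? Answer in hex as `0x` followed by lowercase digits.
0xc9ee

+0x06: af fc ⇒ word 0xaffc (big)
  top 5b → 0x15 → jsr [J]
  imm: (w>>0)&0x7ff=0x7fc (s11→-4) → #-4
  target = base 0xc9ea + off 0x06 + 2 + imm -4 = 0xc9ee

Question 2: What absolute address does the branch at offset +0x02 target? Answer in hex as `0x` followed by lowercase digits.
@+02  big-endian(a8 02) = 0xa802
  top 5b → 0x15 → jsr [J]
  imm@[10:0]=0x2 ⇒ #2
  target = base 0xc9ea + off 0x02 + 2 + imm 2 = 0xc9f0

0xc9f0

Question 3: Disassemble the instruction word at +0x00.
andi h, #50

@+00  big-endian(a5 32) = 0xa532
  opcode bits[15:11]=0x14: andi/RI
  [10:8] rd=5 = h
  [7:0] imm=50 = #50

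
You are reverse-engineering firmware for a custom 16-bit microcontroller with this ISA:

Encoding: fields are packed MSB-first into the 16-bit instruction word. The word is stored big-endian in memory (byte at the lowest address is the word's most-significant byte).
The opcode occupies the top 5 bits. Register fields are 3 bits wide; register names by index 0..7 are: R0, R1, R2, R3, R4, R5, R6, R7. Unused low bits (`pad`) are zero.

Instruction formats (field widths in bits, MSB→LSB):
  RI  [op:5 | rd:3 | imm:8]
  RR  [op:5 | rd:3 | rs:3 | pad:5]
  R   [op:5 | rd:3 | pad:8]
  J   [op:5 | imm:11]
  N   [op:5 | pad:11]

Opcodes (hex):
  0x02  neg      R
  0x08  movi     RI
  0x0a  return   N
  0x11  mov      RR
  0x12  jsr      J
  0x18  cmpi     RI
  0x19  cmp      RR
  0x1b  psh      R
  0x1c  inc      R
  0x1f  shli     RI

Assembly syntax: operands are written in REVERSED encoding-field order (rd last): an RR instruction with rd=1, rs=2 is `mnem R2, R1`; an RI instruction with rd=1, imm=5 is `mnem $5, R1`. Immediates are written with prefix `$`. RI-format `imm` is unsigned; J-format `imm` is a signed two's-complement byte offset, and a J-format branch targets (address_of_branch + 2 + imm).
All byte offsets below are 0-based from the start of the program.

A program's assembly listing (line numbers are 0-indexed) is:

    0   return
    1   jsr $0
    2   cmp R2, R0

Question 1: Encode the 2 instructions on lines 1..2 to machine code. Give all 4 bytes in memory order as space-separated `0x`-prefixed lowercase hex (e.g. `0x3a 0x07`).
line 1 (jsr): pack op=0x12:5|imm=0:11 = 0x9000; big→ 90 00
line 2 (cmp): pack op=0x19:5|rd=0:3|rs=2:3|pad=0:5 = 0xc840; big→ c8 40

0x90 0x00 0xc8 0x40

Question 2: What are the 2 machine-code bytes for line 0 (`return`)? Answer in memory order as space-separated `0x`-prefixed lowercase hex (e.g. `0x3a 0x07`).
0x50 0x00

line 0 (return): pack op=0xa:5|pad=0:11 = 0x5000; big→ 50 00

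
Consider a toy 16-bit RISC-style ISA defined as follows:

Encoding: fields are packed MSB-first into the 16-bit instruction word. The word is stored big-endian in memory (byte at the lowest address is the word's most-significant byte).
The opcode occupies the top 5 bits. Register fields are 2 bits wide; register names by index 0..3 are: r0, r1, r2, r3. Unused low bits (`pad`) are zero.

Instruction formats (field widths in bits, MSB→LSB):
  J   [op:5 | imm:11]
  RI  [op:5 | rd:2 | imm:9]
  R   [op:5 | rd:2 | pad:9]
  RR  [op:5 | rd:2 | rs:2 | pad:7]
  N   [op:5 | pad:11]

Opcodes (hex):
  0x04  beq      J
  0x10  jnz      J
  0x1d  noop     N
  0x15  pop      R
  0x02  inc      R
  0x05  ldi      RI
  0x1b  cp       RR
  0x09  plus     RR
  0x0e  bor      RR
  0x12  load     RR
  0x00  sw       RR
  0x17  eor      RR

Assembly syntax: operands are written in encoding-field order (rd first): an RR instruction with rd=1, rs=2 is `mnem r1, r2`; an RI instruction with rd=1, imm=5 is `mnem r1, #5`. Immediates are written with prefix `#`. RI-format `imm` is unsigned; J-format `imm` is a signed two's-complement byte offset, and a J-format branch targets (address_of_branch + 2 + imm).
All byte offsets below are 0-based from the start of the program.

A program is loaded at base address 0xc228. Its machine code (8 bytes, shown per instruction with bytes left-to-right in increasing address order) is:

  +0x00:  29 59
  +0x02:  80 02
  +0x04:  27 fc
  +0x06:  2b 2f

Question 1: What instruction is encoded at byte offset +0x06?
ldi r1, #303

+0x06: 2b 2f ⇒ word 0x2b2f (big)
  opcode bits[15:11]=0x5: ldi/RI
  [10:9] rd=1 = r1
  [8:0] imm=303 = #303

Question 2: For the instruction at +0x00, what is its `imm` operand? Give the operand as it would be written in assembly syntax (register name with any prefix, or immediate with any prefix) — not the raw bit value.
+0x00: 29 59 ⇒ word 0x2959 (big)
  opcode bits[15:11]=0x5: ldi/RI
  rd@[10:9]=0x0 ⇒ r0
  imm@[8:0]=0x159 ⇒ #345

#345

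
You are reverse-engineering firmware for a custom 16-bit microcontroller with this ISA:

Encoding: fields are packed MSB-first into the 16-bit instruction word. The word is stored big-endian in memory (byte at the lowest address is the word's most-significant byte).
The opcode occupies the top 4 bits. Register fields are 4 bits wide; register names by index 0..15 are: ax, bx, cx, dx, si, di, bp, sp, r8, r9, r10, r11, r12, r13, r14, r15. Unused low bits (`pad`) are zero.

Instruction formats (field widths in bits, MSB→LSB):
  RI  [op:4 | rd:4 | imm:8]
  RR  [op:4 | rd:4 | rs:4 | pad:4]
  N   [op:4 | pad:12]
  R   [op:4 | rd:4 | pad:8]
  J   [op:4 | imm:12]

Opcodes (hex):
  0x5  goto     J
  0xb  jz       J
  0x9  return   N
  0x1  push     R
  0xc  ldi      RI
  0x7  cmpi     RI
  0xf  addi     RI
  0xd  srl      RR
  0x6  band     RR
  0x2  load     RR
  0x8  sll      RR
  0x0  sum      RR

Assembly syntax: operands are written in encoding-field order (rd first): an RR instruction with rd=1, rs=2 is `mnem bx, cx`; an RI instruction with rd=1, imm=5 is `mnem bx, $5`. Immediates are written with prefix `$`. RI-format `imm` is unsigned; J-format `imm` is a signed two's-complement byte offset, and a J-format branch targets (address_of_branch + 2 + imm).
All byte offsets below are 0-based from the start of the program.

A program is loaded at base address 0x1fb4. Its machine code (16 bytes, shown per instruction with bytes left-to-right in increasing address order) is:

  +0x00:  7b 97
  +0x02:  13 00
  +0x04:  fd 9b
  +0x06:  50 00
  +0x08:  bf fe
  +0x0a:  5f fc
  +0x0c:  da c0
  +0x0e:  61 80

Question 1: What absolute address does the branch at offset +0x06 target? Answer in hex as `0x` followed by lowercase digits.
off 0x06: read 50 00 as big → 0x5000
  top 4b → 0x5 → goto [J]
  imm: (w>>0)&0xfff=0x0 → $0
  target = base 0x1fb4 + off 0x06 + 2 + imm 0 = 0x1fbc

0x1fbc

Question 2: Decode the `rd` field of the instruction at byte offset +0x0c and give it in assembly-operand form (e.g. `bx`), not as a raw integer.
r10

[0c] da c0 → 0xdac0
  op=0xdac0>>12=0xd ⇒ srl (RR)
  [11:8] rd=10 = r10
  [7:4] rs=12 = r12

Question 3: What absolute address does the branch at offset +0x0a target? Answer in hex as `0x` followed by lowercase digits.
[0a] 5f fc → 0x5ffc
  op=0x5ffc>>12=0x5 ⇒ goto (J)
  imm@[11:0]=0xffc (s12→-4) ⇒ $-4
  target = base 0x1fb4 + off 0x0a + 2 + imm -4 = 0x1fbc

0x1fbc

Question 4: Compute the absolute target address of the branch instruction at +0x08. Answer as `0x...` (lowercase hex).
off 0x08: read bf fe as big → 0xbffe
  op=0xbffe>>12=0xb ⇒ jz (J)
  imm: (w>>0)&0xfff=0xffe (s12→-2) → $-2
  target = base 0x1fb4 + off 0x08 + 2 + imm -2 = 0x1fbc

0x1fbc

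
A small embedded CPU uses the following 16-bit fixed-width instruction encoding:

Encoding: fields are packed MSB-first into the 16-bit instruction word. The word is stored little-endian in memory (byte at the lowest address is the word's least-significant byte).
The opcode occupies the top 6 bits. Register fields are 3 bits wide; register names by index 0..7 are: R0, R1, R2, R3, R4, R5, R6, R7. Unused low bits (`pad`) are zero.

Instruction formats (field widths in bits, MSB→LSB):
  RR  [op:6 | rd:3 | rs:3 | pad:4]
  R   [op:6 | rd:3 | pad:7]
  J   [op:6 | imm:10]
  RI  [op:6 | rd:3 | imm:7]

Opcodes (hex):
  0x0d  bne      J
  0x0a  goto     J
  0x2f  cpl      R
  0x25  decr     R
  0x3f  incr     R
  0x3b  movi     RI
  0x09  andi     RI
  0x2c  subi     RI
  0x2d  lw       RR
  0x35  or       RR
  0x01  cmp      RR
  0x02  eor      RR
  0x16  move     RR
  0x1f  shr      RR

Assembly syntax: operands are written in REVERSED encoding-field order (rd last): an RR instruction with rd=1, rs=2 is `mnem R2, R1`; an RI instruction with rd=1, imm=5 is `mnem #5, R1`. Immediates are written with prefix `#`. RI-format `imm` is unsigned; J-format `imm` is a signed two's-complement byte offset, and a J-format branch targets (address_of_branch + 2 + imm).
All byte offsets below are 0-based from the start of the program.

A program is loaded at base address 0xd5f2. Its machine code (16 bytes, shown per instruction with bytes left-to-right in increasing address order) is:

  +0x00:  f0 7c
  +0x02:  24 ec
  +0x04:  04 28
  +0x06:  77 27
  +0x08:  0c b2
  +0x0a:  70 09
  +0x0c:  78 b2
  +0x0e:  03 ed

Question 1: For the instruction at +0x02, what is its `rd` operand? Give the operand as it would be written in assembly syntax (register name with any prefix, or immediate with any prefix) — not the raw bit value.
R0

off 0x02: read 24 ec as little → 0xec24
  opcode bits[15:10]=0x3b: movi/RI
  rd@[9:7]=0x0 ⇒ R0
  imm@[6:0]=0x24 ⇒ #36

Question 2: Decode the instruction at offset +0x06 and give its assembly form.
+0x06: 77 27 ⇒ word 0x2777 (little)
  op=0x2777>>10=0x9 ⇒ andi (RI)
  rd: (w>>7)&0x7=0x6 → R6
  imm: (w>>0)&0x7f=0x77 → #119

andi #119, R6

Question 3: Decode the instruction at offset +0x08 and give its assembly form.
subi #12, R4

+0x08: 0c b2 ⇒ word 0xb20c (little)
  op=0xb20c>>10=0x2c ⇒ subi (RI)
  rd: (w>>7)&0x7=0x4 → R4
  imm: (w>>0)&0x7f=0xc → #12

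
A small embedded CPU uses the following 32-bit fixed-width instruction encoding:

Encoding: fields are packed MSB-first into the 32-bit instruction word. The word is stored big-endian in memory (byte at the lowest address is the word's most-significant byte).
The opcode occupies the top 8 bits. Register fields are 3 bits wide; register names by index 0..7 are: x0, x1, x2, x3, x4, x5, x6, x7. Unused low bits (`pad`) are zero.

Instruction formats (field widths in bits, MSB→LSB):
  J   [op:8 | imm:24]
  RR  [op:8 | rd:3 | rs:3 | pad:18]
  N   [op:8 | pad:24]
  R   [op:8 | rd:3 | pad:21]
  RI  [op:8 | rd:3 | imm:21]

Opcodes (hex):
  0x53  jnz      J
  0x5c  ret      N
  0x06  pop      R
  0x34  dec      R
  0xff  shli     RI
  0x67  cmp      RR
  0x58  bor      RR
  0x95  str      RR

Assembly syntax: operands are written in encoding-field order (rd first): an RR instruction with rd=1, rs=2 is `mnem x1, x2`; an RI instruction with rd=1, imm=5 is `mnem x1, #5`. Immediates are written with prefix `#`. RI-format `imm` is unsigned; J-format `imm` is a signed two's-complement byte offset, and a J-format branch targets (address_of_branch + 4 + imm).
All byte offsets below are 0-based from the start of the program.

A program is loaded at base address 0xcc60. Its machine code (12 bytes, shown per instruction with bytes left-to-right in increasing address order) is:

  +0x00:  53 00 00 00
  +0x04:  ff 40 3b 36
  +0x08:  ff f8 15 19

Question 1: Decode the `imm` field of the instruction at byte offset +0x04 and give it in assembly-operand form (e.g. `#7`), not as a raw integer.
off 0x04: read ff 40 3b 36 as big → 0xff403b36
  opcode bits[31:24]=0xff: shli/RI
  rd@[23:21]=0x2 ⇒ x2
  imm@[20:0]=0x3b36 ⇒ #15158

#15158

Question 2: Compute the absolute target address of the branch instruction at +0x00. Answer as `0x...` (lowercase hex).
0xcc64

off 0x00: read 53 00 00 00 as big → 0x53000000
  op=0x53000000>>24=0x53 ⇒ jnz (J)
  [23:0] imm=0 = #0
  target = base 0xcc60 + off 0x00 + 4 + imm 0 = 0xcc64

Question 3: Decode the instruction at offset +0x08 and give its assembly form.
@+08  big-endian(ff f8 15 19) = 0xfff81519
  top 8b → 0xff → shli [RI]
  [23:21] rd=7 = x7
  [20:0] imm=1578265 = #1578265

shli x7, #1578265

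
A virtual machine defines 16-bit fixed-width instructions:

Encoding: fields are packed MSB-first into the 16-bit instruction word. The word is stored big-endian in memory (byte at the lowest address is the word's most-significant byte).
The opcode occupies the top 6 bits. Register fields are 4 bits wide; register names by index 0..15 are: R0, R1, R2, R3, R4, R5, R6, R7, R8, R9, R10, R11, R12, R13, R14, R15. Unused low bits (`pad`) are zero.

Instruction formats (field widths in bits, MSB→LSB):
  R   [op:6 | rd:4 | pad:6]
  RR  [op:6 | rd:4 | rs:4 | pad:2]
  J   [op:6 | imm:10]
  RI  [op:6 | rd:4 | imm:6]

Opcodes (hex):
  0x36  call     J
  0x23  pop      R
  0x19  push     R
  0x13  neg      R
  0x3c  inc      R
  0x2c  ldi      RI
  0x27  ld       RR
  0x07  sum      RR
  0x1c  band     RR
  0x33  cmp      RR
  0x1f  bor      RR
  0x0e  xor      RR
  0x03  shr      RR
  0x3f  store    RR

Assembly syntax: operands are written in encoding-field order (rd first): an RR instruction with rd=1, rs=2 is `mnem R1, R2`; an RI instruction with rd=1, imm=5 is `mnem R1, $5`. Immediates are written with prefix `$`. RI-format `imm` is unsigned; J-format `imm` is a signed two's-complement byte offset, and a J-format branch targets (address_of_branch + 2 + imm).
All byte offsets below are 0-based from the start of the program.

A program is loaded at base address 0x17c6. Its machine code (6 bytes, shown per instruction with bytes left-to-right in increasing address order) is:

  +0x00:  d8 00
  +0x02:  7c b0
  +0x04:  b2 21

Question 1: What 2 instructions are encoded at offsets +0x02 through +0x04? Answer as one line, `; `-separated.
+0x02: 7c b0 ⇒ word 0x7cb0 (big)
  opcode bits[15:10]=0x1f: bor/RR
  rd: (w>>6)&0xf=0x2 → R2
  rs: (w>>2)&0xf=0xc → R12
+0x04: b2 21 ⇒ word 0xb221 (big)
  opcode bits[15:10]=0x2c: ldi/RI
  rd: (w>>6)&0xf=0x8 → R8
  imm: (w>>0)&0x3f=0x21 → $33

bor R2, R12; ldi R8, $33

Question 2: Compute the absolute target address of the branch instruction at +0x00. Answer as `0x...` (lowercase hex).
0x17c8

@+00  big-endian(d8 00) = 0xd800
  opcode bits[15:10]=0x36: call/J
  imm@[9:0]=0x0 ⇒ $0
  target = base 0x17c6 + off 0x00 + 2 + imm 0 = 0x17c8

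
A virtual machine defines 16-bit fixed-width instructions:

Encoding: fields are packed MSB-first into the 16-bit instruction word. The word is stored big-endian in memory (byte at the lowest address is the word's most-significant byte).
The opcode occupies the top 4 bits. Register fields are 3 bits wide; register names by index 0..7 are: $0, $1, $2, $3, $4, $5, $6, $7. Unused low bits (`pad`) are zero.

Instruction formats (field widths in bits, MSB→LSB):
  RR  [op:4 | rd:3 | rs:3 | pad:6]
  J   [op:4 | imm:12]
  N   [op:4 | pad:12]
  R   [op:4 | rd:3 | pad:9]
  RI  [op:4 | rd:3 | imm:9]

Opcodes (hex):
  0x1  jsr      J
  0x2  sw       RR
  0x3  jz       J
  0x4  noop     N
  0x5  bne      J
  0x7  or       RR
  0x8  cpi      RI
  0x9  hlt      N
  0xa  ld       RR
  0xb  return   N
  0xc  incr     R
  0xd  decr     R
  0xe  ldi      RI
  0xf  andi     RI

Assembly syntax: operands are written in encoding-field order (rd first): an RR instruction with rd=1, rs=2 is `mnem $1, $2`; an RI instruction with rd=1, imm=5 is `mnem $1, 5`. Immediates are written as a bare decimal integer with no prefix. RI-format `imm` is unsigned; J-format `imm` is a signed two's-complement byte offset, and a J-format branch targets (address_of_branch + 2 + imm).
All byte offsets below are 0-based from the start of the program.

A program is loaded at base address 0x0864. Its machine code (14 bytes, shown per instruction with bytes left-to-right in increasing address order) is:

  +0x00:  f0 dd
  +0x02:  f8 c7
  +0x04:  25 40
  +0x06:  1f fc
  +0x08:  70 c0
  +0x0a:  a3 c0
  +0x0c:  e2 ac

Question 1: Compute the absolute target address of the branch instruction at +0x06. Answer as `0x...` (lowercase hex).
0x0868

off 0x06: read 1f fc as big → 0x1ffc
  top 4b → 0x1 → jsr [J]
  [11:0] imm=4092 (s12→-4) = -4
  target = base 0x0864 + off 0x06 + 2 + imm -4 = 0x0868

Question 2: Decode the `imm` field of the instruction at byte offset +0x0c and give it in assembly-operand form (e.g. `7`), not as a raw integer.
172

[0c] e2 ac → 0xe2ac
  opcode bits[15:12]=0xe: ldi/RI
  [11:9] rd=1 = $1
  [8:0] imm=172 = 172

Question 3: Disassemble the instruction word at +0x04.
[04] 25 40 → 0x2540
  opcode bits[15:12]=0x2: sw/RR
  rd: (w>>9)&0x7=0x2 → $2
  rs: (w>>6)&0x7=0x5 → $5

sw $2, $5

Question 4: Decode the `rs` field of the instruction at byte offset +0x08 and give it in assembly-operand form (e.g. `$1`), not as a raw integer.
$3

@+08  big-endian(70 c0) = 0x70c0
  op=0x70c0>>12=0x7 ⇒ or (RR)
  rd: (w>>9)&0x7=0x0 → $0
  rs: (w>>6)&0x7=0x3 → $3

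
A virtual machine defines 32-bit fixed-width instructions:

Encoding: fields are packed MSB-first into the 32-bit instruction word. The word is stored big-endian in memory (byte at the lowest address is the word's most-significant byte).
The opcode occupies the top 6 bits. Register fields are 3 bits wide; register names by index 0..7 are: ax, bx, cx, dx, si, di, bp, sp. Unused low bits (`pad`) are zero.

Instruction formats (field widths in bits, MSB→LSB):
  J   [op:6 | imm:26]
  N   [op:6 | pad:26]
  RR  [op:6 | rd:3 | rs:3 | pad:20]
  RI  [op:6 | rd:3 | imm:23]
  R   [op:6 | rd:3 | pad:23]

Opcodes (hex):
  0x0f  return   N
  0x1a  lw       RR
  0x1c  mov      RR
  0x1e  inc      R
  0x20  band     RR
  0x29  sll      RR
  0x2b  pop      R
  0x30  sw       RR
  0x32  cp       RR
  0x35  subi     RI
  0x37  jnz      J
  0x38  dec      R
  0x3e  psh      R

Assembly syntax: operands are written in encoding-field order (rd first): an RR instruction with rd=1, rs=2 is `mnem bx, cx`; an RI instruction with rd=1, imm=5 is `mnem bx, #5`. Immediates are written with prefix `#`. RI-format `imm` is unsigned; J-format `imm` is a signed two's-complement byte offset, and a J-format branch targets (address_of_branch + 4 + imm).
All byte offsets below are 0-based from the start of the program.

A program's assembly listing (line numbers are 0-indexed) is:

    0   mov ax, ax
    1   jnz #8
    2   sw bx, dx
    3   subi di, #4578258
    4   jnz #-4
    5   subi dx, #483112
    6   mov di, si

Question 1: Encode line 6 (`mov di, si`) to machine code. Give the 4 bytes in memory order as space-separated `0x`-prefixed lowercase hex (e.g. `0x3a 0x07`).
L6: mov op=0x1c:6|rd=5:3|rs=4:3|pad=0:20 ⇒ 0x72c00000 ⇒ big 72 c0 00 00

0x72 0xc0 0x00 0x00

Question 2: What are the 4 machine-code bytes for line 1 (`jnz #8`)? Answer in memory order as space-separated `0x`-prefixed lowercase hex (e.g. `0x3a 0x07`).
line 1 (jnz): pack op=0x37:6|imm=8:26 = 0xdc000008; big→ dc 00 00 08

0xdc 0x00 0x00 0x08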